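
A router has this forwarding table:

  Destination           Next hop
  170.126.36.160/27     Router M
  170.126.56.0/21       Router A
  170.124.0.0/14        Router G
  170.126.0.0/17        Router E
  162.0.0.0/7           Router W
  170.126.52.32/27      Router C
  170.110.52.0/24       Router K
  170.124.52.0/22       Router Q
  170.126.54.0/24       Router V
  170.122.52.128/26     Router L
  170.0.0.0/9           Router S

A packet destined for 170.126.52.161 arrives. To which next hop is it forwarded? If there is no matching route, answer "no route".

Router E

Routes whose prefix contains 170.126.52.161:
  170.0.0.0/9 (170.0.0.0 - 170.127.255.255) -> Router S
  170.124.0.0/14 (170.124.0.0 - 170.127.255.255) -> Router G
  170.126.0.0/17 (170.126.0.0 - 170.126.127.255) -> Router E
More-specific entries that do NOT match:
  170.126.36.160/27 (170.126.36.160 - 170.126.36.191) does not contain 170.126.52.161
  170.126.52.32/27 (170.126.52.32 - 170.126.52.63) does not contain 170.126.52.161
  170.122.52.128/26 (170.122.52.128 - 170.122.52.191) does not contain 170.126.52.161
  170.110.52.0/24 (170.110.52.0 - 170.110.52.255) does not contain 170.126.52.161
  170.126.54.0/24 (170.126.54.0 - 170.126.54.255) does not contain 170.126.52.161
  170.124.52.0/22 (170.124.52.0 - 170.124.55.255) does not contain 170.126.52.161
  170.126.56.0/21 (170.126.56.0 - 170.126.63.255) does not contain 170.126.52.161
Longest matching prefix is /17 -> next hop Router E.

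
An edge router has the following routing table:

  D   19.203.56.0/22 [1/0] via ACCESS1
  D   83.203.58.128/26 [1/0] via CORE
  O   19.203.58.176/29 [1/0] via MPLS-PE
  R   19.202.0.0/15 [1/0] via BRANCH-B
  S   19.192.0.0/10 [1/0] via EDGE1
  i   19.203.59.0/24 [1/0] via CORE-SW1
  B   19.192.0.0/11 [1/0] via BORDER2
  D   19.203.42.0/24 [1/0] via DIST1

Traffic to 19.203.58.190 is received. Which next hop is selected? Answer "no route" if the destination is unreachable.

ACCESS1

Routes whose prefix contains 19.203.58.190:
  19.192.0.0/10 (19.192.0.0 - 19.255.255.255) -> EDGE1
  19.192.0.0/11 (19.192.0.0 - 19.223.255.255) -> BORDER2
  19.202.0.0/15 (19.202.0.0 - 19.203.255.255) -> BRANCH-B
  19.203.56.0/22 (19.203.56.0 - 19.203.59.255) -> ACCESS1
More-specific entries that do NOT match:
  19.203.58.176/29 (19.203.58.176 - 19.203.58.183) does not contain 19.203.58.190
  83.203.58.128/26 (83.203.58.128 - 83.203.58.191) does not contain 19.203.58.190
  19.203.59.0/24 (19.203.59.0 - 19.203.59.255) does not contain 19.203.58.190
  19.203.42.0/24 (19.203.42.0 - 19.203.42.255) does not contain 19.203.58.190
Longest matching prefix is /22 -> next hop ACCESS1.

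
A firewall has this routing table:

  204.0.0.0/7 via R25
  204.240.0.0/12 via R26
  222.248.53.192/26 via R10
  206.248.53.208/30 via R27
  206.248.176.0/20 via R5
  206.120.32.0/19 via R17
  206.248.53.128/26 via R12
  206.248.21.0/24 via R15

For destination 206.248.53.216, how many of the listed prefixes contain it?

0

No listed prefix contains 206.248.53.216.
Total matching entries: 0.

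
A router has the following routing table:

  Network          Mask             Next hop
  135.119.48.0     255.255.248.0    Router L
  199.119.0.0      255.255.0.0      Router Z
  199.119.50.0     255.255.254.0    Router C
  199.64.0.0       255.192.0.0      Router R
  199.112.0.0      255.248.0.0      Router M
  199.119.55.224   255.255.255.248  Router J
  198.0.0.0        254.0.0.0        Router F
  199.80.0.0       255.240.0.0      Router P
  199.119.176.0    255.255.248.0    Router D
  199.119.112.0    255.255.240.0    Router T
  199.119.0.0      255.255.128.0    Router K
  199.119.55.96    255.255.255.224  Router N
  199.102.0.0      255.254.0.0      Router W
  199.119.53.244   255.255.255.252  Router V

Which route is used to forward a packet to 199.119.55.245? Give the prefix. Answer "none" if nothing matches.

199.119.0.0/17

Entries matching 199.119.55.245:
  198.0.0.0/7 (198.0.0.0 - 199.255.255.255)
  199.64.0.0/10 (199.64.0.0 - 199.127.255.255)
  199.112.0.0/13 (199.112.0.0 - 199.119.255.255)
  199.119.0.0/16 (199.119.0.0 - 199.119.255.255)
  199.119.0.0/17 (199.119.0.0 - 199.119.127.255)
Most specific is 199.119.0.0/17.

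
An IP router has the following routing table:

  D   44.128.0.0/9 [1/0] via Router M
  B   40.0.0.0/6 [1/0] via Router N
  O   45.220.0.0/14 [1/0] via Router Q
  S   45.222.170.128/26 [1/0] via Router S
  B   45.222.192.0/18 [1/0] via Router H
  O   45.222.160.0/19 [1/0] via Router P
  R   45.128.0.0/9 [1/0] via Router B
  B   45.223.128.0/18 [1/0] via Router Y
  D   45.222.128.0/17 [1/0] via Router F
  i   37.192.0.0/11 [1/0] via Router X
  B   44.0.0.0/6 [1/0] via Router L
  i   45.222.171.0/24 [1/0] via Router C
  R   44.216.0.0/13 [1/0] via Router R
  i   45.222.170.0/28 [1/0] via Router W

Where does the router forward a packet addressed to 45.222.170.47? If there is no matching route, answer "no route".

Routes whose prefix contains 45.222.170.47:
  44.0.0.0/6 (44.0.0.0 - 47.255.255.255) -> Router L
  45.128.0.0/9 (45.128.0.0 - 45.255.255.255) -> Router B
  45.220.0.0/14 (45.220.0.0 - 45.223.255.255) -> Router Q
  45.222.128.0/17 (45.222.128.0 - 45.222.255.255) -> Router F
  45.222.160.0/19 (45.222.160.0 - 45.222.191.255) -> Router P
More-specific entries that do NOT match:
  45.222.170.0/28 (45.222.170.0 - 45.222.170.15) does not contain 45.222.170.47
  45.222.170.128/26 (45.222.170.128 - 45.222.170.191) does not contain 45.222.170.47
  45.222.171.0/24 (45.222.171.0 - 45.222.171.255) does not contain 45.222.170.47
Longest matching prefix is /19 -> next hop Router P.

Router P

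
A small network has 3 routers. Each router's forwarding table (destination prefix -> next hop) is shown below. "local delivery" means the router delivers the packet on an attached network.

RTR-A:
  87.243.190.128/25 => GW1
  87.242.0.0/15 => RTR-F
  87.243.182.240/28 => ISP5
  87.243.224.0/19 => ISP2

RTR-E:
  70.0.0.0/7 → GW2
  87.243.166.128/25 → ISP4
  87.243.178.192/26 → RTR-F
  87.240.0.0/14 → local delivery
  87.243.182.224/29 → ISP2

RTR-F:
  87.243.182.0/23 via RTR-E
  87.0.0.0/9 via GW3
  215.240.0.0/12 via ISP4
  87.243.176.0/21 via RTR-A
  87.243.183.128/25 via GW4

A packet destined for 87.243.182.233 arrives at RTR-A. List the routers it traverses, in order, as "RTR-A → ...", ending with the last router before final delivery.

At RTR-A: longest match for 87.243.182.233 is 87.242.0.0/15 -> RTR-F
At RTR-F: longest match for 87.243.182.233 is 87.243.182.0/23 -> RTR-E
At RTR-E: longest match for 87.243.182.233 is 87.240.0.0/14 -> local delivery

RTR-A → RTR-F → RTR-E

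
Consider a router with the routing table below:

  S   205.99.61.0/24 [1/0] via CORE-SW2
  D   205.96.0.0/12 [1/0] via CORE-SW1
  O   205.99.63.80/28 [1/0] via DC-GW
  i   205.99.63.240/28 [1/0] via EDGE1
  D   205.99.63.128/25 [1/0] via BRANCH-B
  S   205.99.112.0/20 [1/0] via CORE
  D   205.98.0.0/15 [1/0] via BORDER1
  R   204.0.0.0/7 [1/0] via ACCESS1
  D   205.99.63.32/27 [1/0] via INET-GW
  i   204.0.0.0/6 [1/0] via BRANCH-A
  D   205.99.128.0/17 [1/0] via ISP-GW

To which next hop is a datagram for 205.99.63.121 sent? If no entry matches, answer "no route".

Routes whose prefix contains 205.99.63.121:
  204.0.0.0/6 (204.0.0.0 - 207.255.255.255) -> BRANCH-A
  204.0.0.0/7 (204.0.0.0 - 205.255.255.255) -> ACCESS1
  205.96.0.0/12 (205.96.0.0 - 205.111.255.255) -> CORE-SW1
  205.98.0.0/15 (205.98.0.0 - 205.99.255.255) -> BORDER1
More-specific entries that do NOT match:
  205.99.63.80/28 (205.99.63.80 - 205.99.63.95) does not contain 205.99.63.121
  205.99.63.240/28 (205.99.63.240 - 205.99.63.255) does not contain 205.99.63.121
  205.99.63.32/27 (205.99.63.32 - 205.99.63.63) does not contain 205.99.63.121
  205.99.63.128/25 (205.99.63.128 - 205.99.63.255) does not contain 205.99.63.121
  205.99.61.0/24 (205.99.61.0 - 205.99.61.255) does not contain 205.99.63.121
  205.99.112.0/20 (205.99.112.0 - 205.99.127.255) does not contain 205.99.63.121
  205.99.128.0/17 (205.99.128.0 - 205.99.255.255) does not contain 205.99.63.121
Longest matching prefix is /15 -> next hop BORDER1.

BORDER1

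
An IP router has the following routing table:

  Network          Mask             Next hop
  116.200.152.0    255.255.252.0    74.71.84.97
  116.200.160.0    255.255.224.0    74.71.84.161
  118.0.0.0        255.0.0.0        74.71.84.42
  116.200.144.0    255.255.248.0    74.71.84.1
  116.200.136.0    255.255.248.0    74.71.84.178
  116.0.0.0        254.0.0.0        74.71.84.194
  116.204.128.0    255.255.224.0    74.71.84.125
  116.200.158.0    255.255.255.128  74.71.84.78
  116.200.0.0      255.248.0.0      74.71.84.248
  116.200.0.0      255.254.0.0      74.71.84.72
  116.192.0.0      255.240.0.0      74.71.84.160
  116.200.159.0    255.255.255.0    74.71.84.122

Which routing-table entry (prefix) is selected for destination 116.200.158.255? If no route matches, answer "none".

Entries matching 116.200.158.255:
  116.0.0.0/7 (116.0.0.0 - 117.255.255.255)
  116.192.0.0/12 (116.192.0.0 - 116.207.255.255)
  116.200.0.0/13 (116.200.0.0 - 116.207.255.255)
  116.200.0.0/15 (116.200.0.0 - 116.201.255.255)
Most specific is 116.200.0.0/15.

116.200.0.0/15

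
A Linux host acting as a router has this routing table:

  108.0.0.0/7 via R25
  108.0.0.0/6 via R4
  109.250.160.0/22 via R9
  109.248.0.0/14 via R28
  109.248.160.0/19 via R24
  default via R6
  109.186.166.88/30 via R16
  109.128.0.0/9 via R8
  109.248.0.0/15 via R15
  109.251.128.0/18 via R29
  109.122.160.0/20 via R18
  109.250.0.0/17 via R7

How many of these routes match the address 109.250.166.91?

5

Prefixes containing 109.250.166.91:
  0.0.0.0/0 (default, matches everything)
  108.0.0.0/6 (108.0.0.0 - 111.255.255.255)
  108.0.0.0/7 (108.0.0.0 - 109.255.255.255)
  109.128.0.0/9 (109.128.0.0 - 109.255.255.255)
  109.248.0.0/14 (109.248.0.0 - 109.251.255.255)
Total matching entries: 5.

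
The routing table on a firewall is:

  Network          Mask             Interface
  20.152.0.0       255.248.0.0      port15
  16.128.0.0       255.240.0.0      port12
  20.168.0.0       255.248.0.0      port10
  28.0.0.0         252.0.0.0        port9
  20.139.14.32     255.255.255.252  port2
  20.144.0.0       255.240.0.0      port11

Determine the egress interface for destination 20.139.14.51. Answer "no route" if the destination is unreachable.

no route

No entry's prefix contains 20.139.14.51; there is no default route.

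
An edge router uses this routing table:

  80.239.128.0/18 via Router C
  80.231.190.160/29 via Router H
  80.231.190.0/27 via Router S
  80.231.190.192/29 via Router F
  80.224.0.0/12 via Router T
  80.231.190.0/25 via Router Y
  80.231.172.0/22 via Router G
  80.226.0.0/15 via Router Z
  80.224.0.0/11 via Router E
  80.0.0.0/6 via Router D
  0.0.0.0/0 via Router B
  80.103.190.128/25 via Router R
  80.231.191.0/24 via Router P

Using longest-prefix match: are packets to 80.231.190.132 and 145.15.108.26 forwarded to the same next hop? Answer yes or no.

80.231.190.132: longest match 80.224.0.0/12 -> Router T
145.15.108.26: longest match 0.0.0.0/0 -> Router B

no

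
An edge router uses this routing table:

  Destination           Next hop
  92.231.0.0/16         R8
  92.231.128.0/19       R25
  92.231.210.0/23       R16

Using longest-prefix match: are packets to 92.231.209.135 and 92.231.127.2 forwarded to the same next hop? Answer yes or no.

yes

92.231.209.135: longest match 92.231.0.0/16 -> R8
92.231.127.2: longest match 92.231.0.0/16 -> R8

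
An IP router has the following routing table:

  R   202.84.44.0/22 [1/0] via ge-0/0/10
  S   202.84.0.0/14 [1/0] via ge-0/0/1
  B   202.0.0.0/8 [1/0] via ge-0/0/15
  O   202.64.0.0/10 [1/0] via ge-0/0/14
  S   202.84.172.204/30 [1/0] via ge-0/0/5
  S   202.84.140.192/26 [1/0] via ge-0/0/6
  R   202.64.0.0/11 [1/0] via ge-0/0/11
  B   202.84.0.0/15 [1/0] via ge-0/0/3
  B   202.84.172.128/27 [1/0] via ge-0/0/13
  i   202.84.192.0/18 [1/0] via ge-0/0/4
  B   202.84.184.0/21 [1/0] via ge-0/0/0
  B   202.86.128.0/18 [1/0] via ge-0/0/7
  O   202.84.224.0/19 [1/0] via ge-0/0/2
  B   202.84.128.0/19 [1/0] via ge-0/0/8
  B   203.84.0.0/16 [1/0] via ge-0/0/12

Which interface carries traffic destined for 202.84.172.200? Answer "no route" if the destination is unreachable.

Routes whose prefix contains 202.84.172.200:
  202.0.0.0/8 (202.0.0.0 - 202.255.255.255) -> ge-0/0/15
  202.64.0.0/10 (202.64.0.0 - 202.127.255.255) -> ge-0/0/14
  202.64.0.0/11 (202.64.0.0 - 202.95.255.255) -> ge-0/0/11
  202.84.0.0/14 (202.84.0.0 - 202.87.255.255) -> ge-0/0/1
  202.84.0.0/15 (202.84.0.0 - 202.85.255.255) -> ge-0/0/3
More-specific entries that do NOT match:
  202.84.172.204/30 (202.84.172.204 - 202.84.172.207) does not contain 202.84.172.200
  202.84.172.128/27 (202.84.172.128 - 202.84.172.159) does not contain 202.84.172.200
  202.84.140.192/26 (202.84.140.192 - 202.84.140.255) does not contain 202.84.172.200
  202.84.44.0/22 (202.84.44.0 - 202.84.47.255) does not contain 202.84.172.200
  202.84.184.0/21 (202.84.184.0 - 202.84.191.255) does not contain 202.84.172.200
  202.84.224.0/19 (202.84.224.0 - 202.84.255.255) does not contain 202.84.172.200
  202.84.128.0/19 (202.84.128.0 - 202.84.159.255) does not contain 202.84.172.200
  202.84.192.0/18 (202.84.192.0 - 202.84.255.255) does not contain 202.84.172.200
  202.86.128.0/18 (202.86.128.0 - 202.86.191.255) does not contain 202.84.172.200
  203.84.0.0/16 (203.84.0.0 - 203.84.255.255) does not contain 202.84.172.200
Longest matching prefix is /15 -> interface ge-0/0/3.

ge-0/0/3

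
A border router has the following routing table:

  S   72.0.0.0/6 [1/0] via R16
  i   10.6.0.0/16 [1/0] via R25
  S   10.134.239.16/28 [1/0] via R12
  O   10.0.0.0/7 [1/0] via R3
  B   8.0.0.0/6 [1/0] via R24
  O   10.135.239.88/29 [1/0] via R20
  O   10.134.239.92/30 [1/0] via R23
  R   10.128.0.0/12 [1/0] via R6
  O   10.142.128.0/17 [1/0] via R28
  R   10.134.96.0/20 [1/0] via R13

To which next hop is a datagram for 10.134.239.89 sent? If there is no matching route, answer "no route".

R6

Routes whose prefix contains 10.134.239.89:
  8.0.0.0/6 (8.0.0.0 - 11.255.255.255) -> R24
  10.0.0.0/7 (10.0.0.0 - 11.255.255.255) -> R3
  10.128.0.0/12 (10.128.0.0 - 10.143.255.255) -> R6
More-specific entries that do NOT match:
  10.134.239.92/30 (10.134.239.92 - 10.134.239.95) does not contain 10.134.239.89
  10.135.239.88/29 (10.135.239.88 - 10.135.239.95) does not contain 10.134.239.89
  10.134.239.16/28 (10.134.239.16 - 10.134.239.31) does not contain 10.134.239.89
  10.134.96.0/20 (10.134.96.0 - 10.134.111.255) does not contain 10.134.239.89
  10.142.128.0/17 (10.142.128.0 - 10.142.255.255) does not contain 10.134.239.89
  10.6.0.0/16 (10.6.0.0 - 10.6.255.255) does not contain 10.134.239.89
Longest matching prefix is /12 -> next hop R6.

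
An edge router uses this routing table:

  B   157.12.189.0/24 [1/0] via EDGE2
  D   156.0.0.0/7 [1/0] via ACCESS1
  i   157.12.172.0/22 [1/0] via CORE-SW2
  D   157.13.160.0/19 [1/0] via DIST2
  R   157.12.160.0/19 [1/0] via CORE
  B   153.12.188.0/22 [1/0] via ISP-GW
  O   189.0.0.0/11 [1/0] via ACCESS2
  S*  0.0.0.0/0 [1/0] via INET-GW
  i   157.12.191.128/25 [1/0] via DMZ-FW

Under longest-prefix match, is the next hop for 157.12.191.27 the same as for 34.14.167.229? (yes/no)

no

157.12.191.27: longest match 157.12.160.0/19 -> CORE
34.14.167.229: longest match 0.0.0.0/0 -> INET-GW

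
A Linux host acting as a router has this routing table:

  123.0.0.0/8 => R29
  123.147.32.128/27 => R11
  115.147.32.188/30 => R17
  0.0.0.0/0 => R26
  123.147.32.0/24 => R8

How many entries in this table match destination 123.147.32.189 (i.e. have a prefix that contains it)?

Prefixes containing 123.147.32.189:
  0.0.0.0/0 (default, matches everything)
  123.0.0.0/8 (123.0.0.0 - 123.255.255.255)
  123.147.32.0/24 (123.147.32.0 - 123.147.32.255)
Total matching entries: 3.

3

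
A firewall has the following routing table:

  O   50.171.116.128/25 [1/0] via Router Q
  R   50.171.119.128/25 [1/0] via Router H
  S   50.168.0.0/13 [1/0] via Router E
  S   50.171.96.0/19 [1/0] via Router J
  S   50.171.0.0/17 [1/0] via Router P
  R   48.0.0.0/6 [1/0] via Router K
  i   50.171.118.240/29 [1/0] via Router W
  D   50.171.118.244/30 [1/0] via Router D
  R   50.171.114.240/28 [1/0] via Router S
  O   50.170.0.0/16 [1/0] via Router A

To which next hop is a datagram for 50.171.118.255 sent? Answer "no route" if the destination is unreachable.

Routes whose prefix contains 50.171.118.255:
  48.0.0.0/6 (48.0.0.0 - 51.255.255.255) -> Router K
  50.168.0.0/13 (50.168.0.0 - 50.175.255.255) -> Router E
  50.171.0.0/17 (50.171.0.0 - 50.171.127.255) -> Router P
  50.171.96.0/19 (50.171.96.0 - 50.171.127.255) -> Router J
More-specific entries that do NOT match:
  50.171.118.244/30 (50.171.118.244 - 50.171.118.247) does not contain 50.171.118.255
  50.171.118.240/29 (50.171.118.240 - 50.171.118.247) does not contain 50.171.118.255
  50.171.114.240/28 (50.171.114.240 - 50.171.114.255) does not contain 50.171.118.255
  50.171.116.128/25 (50.171.116.128 - 50.171.116.255) does not contain 50.171.118.255
  50.171.119.128/25 (50.171.119.128 - 50.171.119.255) does not contain 50.171.118.255
Longest matching prefix is /19 -> next hop Router J.

Router J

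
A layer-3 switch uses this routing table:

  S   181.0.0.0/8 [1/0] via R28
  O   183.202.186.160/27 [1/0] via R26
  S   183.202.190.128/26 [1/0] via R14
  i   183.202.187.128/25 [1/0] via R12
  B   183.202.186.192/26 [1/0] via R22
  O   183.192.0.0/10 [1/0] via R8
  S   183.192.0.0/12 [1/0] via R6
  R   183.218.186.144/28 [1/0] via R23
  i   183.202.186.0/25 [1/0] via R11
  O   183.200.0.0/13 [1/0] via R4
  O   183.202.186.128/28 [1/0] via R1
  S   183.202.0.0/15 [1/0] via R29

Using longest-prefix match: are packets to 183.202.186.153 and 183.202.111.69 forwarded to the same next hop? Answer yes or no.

yes

183.202.186.153: longest match 183.202.0.0/15 -> R29
183.202.111.69: longest match 183.202.0.0/15 -> R29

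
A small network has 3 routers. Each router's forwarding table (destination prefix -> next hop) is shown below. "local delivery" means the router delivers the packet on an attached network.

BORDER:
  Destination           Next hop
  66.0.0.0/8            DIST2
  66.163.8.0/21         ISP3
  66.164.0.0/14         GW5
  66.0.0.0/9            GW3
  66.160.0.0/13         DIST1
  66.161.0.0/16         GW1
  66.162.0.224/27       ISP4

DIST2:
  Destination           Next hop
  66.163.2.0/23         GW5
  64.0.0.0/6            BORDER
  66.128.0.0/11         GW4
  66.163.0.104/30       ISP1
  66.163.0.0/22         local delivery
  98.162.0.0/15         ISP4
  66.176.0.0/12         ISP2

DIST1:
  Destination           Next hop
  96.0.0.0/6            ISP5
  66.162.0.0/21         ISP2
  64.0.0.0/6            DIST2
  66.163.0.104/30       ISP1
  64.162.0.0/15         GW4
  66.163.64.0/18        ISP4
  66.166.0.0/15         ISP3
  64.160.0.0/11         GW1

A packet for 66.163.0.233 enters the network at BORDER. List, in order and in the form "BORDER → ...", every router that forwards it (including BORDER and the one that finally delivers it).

At BORDER: longest match for 66.163.0.233 is 66.160.0.0/13 -> DIST1
At DIST1: longest match for 66.163.0.233 is 64.0.0.0/6 -> DIST2
At DIST2: longest match for 66.163.0.233 is 66.163.0.0/22 -> local delivery

BORDER → DIST1 → DIST2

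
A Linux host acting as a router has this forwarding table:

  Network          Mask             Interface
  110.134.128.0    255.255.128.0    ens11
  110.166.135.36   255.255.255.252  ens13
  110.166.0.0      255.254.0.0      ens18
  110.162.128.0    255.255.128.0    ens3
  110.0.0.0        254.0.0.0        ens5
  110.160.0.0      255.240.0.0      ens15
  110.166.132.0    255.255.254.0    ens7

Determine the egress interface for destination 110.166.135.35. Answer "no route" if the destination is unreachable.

Routes whose prefix contains 110.166.135.35:
  110.0.0.0/7 (110.0.0.0 - 111.255.255.255) -> ens5
  110.160.0.0/12 (110.160.0.0 - 110.175.255.255) -> ens15
  110.166.0.0/15 (110.166.0.0 - 110.167.255.255) -> ens18
More-specific entries that do NOT match:
  110.166.135.36/30 (110.166.135.36 - 110.166.135.39) does not contain 110.166.135.35
  110.166.132.0/23 (110.166.132.0 - 110.166.133.255) does not contain 110.166.135.35
  110.134.128.0/17 (110.134.128.0 - 110.134.255.255) does not contain 110.166.135.35
  110.162.128.0/17 (110.162.128.0 - 110.162.255.255) does not contain 110.166.135.35
Longest matching prefix is /15 -> interface ens18.

ens18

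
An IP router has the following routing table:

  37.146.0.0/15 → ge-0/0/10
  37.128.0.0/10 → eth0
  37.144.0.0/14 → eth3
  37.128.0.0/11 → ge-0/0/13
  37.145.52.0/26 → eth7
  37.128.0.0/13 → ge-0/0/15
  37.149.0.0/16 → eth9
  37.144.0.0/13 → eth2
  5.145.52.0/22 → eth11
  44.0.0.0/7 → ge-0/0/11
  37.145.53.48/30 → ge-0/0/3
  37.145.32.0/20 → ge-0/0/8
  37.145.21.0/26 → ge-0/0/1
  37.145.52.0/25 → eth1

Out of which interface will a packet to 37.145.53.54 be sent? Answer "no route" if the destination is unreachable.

eth3

Routes whose prefix contains 37.145.53.54:
  37.128.0.0/10 (37.128.0.0 - 37.191.255.255) -> eth0
  37.128.0.0/11 (37.128.0.0 - 37.159.255.255) -> ge-0/0/13
  37.144.0.0/13 (37.144.0.0 - 37.151.255.255) -> eth2
  37.144.0.0/14 (37.144.0.0 - 37.147.255.255) -> eth3
More-specific entries that do NOT match:
  37.145.53.48/30 (37.145.53.48 - 37.145.53.51) does not contain 37.145.53.54
  37.145.52.0/26 (37.145.52.0 - 37.145.52.63) does not contain 37.145.53.54
  37.145.21.0/26 (37.145.21.0 - 37.145.21.63) does not contain 37.145.53.54
  37.145.52.0/25 (37.145.52.0 - 37.145.52.127) does not contain 37.145.53.54
  5.145.52.0/22 (5.145.52.0 - 5.145.55.255) does not contain 37.145.53.54
  37.145.32.0/20 (37.145.32.0 - 37.145.47.255) does not contain 37.145.53.54
  37.149.0.0/16 (37.149.0.0 - 37.149.255.255) does not contain 37.145.53.54
  37.146.0.0/15 (37.146.0.0 - 37.147.255.255) does not contain 37.145.53.54
Longest matching prefix is /14 -> interface eth3.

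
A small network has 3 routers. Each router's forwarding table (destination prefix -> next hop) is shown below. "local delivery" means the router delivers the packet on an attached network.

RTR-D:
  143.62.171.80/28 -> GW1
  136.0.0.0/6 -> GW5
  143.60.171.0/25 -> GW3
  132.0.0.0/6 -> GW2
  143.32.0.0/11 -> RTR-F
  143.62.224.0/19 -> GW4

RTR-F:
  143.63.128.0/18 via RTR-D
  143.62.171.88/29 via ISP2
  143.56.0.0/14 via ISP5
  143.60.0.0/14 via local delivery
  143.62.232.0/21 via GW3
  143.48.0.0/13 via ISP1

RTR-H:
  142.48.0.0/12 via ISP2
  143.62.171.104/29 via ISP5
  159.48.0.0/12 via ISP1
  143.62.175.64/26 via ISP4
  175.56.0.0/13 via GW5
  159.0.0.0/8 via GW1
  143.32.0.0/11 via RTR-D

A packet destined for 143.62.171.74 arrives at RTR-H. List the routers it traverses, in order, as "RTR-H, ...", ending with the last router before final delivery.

At RTR-H: longest match for 143.62.171.74 is 143.32.0.0/11 -> RTR-D
At RTR-D: longest match for 143.62.171.74 is 143.32.0.0/11 -> RTR-F
At RTR-F: longest match for 143.62.171.74 is 143.60.0.0/14 -> local delivery

RTR-H, RTR-D, RTR-F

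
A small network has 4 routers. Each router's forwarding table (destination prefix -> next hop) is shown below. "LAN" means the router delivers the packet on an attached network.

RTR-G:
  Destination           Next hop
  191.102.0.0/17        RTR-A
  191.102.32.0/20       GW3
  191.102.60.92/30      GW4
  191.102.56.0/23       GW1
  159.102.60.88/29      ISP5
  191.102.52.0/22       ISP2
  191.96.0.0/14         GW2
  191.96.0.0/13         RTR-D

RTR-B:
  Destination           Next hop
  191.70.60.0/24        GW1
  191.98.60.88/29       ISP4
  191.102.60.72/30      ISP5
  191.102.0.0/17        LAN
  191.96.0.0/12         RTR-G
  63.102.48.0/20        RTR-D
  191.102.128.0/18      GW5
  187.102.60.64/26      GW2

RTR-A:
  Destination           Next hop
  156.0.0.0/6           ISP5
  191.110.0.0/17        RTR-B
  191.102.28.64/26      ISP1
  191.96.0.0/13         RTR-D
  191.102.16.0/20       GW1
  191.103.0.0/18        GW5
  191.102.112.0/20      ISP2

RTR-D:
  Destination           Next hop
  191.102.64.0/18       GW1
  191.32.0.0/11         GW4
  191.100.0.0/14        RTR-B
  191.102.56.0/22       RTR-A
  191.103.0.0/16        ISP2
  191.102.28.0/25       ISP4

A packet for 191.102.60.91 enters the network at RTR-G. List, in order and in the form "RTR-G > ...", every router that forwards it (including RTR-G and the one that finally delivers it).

At RTR-G: longest match for 191.102.60.91 is 191.102.0.0/17 -> RTR-A
At RTR-A: longest match for 191.102.60.91 is 191.96.0.0/13 -> RTR-D
At RTR-D: longest match for 191.102.60.91 is 191.100.0.0/14 -> RTR-B
At RTR-B: longest match for 191.102.60.91 is 191.102.0.0/17 -> LAN

RTR-G > RTR-A > RTR-D > RTR-B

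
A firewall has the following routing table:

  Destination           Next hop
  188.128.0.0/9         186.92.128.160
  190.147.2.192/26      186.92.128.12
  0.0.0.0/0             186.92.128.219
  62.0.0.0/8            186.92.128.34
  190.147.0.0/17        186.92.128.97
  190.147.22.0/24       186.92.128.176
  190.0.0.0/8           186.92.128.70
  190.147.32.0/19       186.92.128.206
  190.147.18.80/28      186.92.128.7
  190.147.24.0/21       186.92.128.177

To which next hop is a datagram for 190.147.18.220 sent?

186.92.128.97

Routes whose prefix contains 190.147.18.220:
  0.0.0.0/0 (default, matches everything) -> 186.92.128.219
  190.0.0.0/8 (190.0.0.0 - 190.255.255.255) -> 186.92.128.70
  190.147.0.0/17 (190.147.0.0 - 190.147.127.255) -> 186.92.128.97
More-specific entries that do NOT match:
  190.147.18.80/28 (190.147.18.80 - 190.147.18.95) does not contain 190.147.18.220
  190.147.2.192/26 (190.147.2.192 - 190.147.2.255) does not contain 190.147.18.220
  190.147.22.0/24 (190.147.22.0 - 190.147.22.255) does not contain 190.147.18.220
  190.147.24.0/21 (190.147.24.0 - 190.147.31.255) does not contain 190.147.18.220
  190.147.32.0/19 (190.147.32.0 - 190.147.63.255) does not contain 190.147.18.220
Longest matching prefix is /17 -> next hop 186.92.128.97.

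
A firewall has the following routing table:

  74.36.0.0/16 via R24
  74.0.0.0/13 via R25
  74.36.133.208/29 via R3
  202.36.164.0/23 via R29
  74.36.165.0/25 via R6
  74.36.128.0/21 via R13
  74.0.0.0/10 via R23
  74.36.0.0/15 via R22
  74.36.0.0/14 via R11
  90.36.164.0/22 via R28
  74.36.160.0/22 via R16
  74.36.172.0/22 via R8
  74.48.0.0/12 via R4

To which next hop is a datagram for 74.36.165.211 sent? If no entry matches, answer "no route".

R24

Routes whose prefix contains 74.36.165.211:
  74.0.0.0/10 (74.0.0.0 - 74.63.255.255) -> R23
  74.36.0.0/14 (74.36.0.0 - 74.39.255.255) -> R11
  74.36.0.0/15 (74.36.0.0 - 74.37.255.255) -> R22
  74.36.0.0/16 (74.36.0.0 - 74.36.255.255) -> R24
More-specific entries that do NOT match:
  74.36.133.208/29 (74.36.133.208 - 74.36.133.215) does not contain 74.36.165.211
  74.36.165.0/25 (74.36.165.0 - 74.36.165.127) does not contain 74.36.165.211
  202.36.164.0/23 (202.36.164.0 - 202.36.165.255) does not contain 74.36.165.211
  90.36.164.0/22 (90.36.164.0 - 90.36.167.255) does not contain 74.36.165.211
  74.36.160.0/22 (74.36.160.0 - 74.36.163.255) does not contain 74.36.165.211
  74.36.172.0/22 (74.36.172.0 - 74.36.175.255) does not contain 74.36.165.211
  74.36.128.0/21 (74.36.128.0 - 74.36.135.255) does not contain 74.36.165.211
Longest matching prefix is /16 -> next hop R24.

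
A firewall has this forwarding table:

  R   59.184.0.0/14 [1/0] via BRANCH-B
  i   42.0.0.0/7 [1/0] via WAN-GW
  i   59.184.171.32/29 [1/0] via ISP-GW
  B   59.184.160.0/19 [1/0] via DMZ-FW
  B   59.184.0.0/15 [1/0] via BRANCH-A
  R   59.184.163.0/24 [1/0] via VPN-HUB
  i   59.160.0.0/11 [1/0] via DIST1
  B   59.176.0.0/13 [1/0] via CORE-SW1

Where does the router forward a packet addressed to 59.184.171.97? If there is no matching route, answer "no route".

Routes whose prefix contains 59.184.171.97:
  59.160.0.0/11 (59.160.0.0 - 59.191.255.255) -> DIST1
  59.184.0.0/14 (59.184.0.0 - 59.187.255.255) -> BRANCH-B
  59.184.0.0/15 (59.184.0.0 - 59.185.255.255) -> BRANCH-A
  59.184.160.0/19 (59.184.160.0 - 59.184.191.255) -> DMZ-FW
More-specific entries that do NOT match:
  59.184.171.32/29 (59.184.171.32 - 59.184.171.39) does not contain 59.184.171.97
  59.184.163.0/24 (59.184.163.0 - 59.184.163.255) does not contain 59.184.171.97
Longest matching prefix is /19 -> next hop DMZ-FW.

DMZ-FW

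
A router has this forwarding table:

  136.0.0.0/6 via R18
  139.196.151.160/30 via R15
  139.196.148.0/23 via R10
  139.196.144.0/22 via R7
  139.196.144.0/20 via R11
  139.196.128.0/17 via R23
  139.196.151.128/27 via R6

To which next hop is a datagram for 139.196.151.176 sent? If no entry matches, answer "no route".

Routes whose prefix contains 139.196.151.176:
  136.0.0.0/6 (136.0.0.0 - 139.255.255.255) -> R18
  139.196.128.0/17 (139.196.128.0 - 139.196.255.255) -> R23
  139.196.144.0/20 (139.196.144.0 - 139.196.159.255) -> R11
More-specific entries that do NOT match:
  139.196.151.160/30 (139.196.151.160 - 139.196.151.163) does not contain 139.196.151.176
  139.196.151.128/27 (139.196.151.128 - 139.196.151.159) does not contain 139.196.151.176
  139.196.148.0/23 (139.196.148.0 - 139.196.149.255) does not contain 139.196.151.176
  139.196.144.0/22 (139.196.144.0 - 139.196.147.255) does not contain 139.196.151.176
Longest matching prefix is /20 -> next hop R11.

R11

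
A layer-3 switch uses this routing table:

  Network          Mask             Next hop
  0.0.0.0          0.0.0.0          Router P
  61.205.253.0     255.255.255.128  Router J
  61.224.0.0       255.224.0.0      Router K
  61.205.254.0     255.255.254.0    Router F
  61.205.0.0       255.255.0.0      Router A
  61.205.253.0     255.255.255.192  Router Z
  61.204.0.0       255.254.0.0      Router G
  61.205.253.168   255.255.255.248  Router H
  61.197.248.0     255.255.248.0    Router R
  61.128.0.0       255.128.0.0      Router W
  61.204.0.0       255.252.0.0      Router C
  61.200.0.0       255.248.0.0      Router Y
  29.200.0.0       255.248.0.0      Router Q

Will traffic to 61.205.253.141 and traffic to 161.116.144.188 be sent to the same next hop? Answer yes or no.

no

61.205.253.141: longest match 61.205.0.0/16 -> Router A
161.116.144.188: longest match 0.0.0.0/0 -> Router P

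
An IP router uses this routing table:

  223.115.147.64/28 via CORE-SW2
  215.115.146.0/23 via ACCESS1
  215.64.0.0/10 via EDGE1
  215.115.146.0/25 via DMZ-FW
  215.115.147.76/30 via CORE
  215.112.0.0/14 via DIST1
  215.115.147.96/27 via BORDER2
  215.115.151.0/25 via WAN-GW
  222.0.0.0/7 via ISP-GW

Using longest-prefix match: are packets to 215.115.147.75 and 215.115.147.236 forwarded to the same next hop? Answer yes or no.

yes

215.115.147.75: longest match 215.115.146.0/23 -> ACCESS1
215.115.147.236: longest match 215.115.146.0/23 -> ACCESS1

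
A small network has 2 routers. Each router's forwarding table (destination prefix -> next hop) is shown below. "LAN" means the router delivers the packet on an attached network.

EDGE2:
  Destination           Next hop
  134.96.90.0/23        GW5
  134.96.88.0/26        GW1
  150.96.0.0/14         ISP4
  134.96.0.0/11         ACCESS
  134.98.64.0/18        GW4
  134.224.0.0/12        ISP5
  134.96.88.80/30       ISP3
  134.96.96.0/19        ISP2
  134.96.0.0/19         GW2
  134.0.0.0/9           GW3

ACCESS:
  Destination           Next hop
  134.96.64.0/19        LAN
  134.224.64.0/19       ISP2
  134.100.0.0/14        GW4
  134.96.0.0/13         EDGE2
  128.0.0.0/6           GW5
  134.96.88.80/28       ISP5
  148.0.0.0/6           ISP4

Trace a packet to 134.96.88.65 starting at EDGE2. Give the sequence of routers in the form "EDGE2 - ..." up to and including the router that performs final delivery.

At EDGE2: longest match for 134.96.88.65 is 134.96.0.0/11 -> ACCESS
At ACCESS: longest match for 134.96.88.65 is 134.96.64.0/19 -> LAN

EDGE2 - ACCESS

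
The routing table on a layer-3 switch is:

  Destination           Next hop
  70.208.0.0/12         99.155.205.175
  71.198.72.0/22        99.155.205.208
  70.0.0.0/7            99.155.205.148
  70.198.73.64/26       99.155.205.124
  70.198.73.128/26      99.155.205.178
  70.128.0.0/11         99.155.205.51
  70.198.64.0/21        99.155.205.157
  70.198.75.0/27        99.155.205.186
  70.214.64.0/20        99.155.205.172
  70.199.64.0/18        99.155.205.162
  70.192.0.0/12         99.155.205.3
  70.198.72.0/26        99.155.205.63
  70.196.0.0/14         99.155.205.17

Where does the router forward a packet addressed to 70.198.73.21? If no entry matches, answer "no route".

Routes whose prefix contains 70.198.73.21:
  70.0.0.0/7 (70.0.0.0 - 71.255.255.255) -> 99.155.205.148
  70.192.0.0/12 (70.192.0.0 - 70.207.255.255) -> 99.155.205.3
  70.196.0.0/14 (70.196.0.0 - 70.199.255.255) -> 99.155.205.17
More-specific entries that do NOT match:
  70.198.75.0/27 (70.198.75.0 - 70.198.75.31) does not contain 70.198.73.21
  70.198.73.64/26 (70.198.73.64 - 70.198.73.127) does not contain 70.198.73.21
  70.198.73.128/26 (70.198.73.128 - 70.198.73.191) does not contain 70.198.73.21
  70.198.72.0/26 (70.198.72.0 - 70.198.72.63) does not contain 70.198.73.21
  71.198.72.0/22 (71.198.72.0 - 71.198.75.255) does not contain 70.198.73.21
  70.198.64.0/21 (70.198.64.0 - 70.198.71.255) does not contain 70.198.73.21
  70.214.64.0/20 (70.214.64.0 - 70.214.79.255) does not contain 70.198.73.21
  70.199.64.0/18 (70.199.64.0 - 70.199.127.255) does not contain 70.198.73.21
Longest matching prefix is /14 -> next hop 99.155.205.17.

99.155.205.17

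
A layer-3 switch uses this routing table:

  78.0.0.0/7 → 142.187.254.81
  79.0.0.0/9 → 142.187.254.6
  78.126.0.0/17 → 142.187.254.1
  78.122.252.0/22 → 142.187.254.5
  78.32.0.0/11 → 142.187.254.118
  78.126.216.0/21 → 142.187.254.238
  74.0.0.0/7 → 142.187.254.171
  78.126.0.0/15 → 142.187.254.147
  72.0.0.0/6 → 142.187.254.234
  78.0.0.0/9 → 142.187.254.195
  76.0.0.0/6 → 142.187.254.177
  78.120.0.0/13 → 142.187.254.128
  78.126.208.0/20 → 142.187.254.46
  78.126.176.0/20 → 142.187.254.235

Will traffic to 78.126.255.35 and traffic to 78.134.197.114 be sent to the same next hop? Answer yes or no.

78.126.255.35: longest match 78.126.0.0/15 -> 142.187.254.147
78.134.197.114: longest match 78.0.0.0/7 -> 142.187.254.81

no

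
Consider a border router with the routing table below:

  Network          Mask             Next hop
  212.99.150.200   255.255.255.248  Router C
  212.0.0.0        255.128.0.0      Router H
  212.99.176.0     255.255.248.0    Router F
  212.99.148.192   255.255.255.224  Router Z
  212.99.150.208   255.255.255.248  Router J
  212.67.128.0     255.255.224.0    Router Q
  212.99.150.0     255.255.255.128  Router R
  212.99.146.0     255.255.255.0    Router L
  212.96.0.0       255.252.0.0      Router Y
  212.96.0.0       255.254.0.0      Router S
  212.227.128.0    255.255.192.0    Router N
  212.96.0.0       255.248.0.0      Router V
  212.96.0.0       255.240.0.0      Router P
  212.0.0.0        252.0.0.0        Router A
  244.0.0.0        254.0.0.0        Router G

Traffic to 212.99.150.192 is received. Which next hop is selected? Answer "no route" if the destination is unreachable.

Router Y

Routes whose prefix contains 212.99.150.192:
  212.0.0.0/6 (212.0.0.0 - 215.255.255.255) -> Router A
  212.0.0.0/9 (212.0.0.0 - 212.127.255.255) -> Router H
  212.96.0.0/12 (212.96.0.0 - 212.111.255.255) -> Router P
  212.96.0.0/13 (212.96.0.0 - 212.103.255.255) -> Router V
  212.96.0.0/14 (212.96.0.0 - 212.99.255.255) -> Router Y
More-specific entries that do NOT match:
  212.99.150.200/29 (212.99.150.200 - 212.99.150.207) does not contain 212.99.150.192
  212.99.150.208/29 (212.99.150.208 - 212.99.150.215) does not contain 212.99.150.192
  212.99.148.192/27 (212.99.148.192 - 212.99.148.223) does not contain 212.99.150.192
  212.99.150.0/25 (212.99.150.0 - 212.99.150.127) does not contain 212.99.150.192
  212.99.146.0/24 (212.99.146.0 - 212.99.146.255) does not contain 212.99.150.192
  212.99.176.0/21 (212.99.176.0 - 212.99.183.255) does not contain 212.99.150.192
  212.67.128.0/19 (212.67.128.0 - 212.67.159.255) does not contain 212.99.150.192
  212.227.128.0/18 (212.227.128.0 - 212.227.191.255) does not contain 212.99.150.192
  212.96.0.0/15 (212.96.0.0 - 212.97.255.255) does not contain 212.99.150.192
Longest matching prefix is /14 -> next hop Router Y.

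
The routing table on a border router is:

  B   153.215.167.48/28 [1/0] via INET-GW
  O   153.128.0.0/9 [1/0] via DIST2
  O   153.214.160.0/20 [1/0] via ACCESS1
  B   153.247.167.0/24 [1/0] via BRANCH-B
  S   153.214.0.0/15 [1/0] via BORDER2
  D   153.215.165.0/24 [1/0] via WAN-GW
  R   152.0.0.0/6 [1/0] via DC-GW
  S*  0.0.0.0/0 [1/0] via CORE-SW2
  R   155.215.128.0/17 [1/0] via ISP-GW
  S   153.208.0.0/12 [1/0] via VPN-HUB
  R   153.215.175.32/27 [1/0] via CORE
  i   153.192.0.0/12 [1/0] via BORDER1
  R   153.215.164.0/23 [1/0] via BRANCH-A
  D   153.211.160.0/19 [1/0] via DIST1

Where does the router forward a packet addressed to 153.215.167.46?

Routes whose prefix contains 153.215.167.46:
  0.0.0.0/0 (default, matches everything) -> CORE-SW2
  152.0.0.0/6 (152.0.0.0 - 155.255.255.255) -> DC-GW
  153.128.0.0/9 (153.128.0.0 - 153.255.255.255) -> DIST2
  153.208.0.0/12 (153.208.0.0 - 153.223.255.255) -> VPN-HUB
  153.214.0.0/15 (153.214.0.0 - 153.215.255.255) -> BORDER2
More-specific entries that do NOT match:
  153.215.167.48/28 (153.215.167.48 - 153.215.167.63) does not contain 153.215.167.46
  153.215.175.32/27 (153.215.175.32 - 153.215.175.63) does not contain 153.215.167.46
  153.247.167.0/24 (153.247.167.0 - 153.247.167.255) does not contain 153.215.167.46
  153.215.165.0/24 (153.215.165.0 - 153.215.165.255) does not contain 153.215.167.46
  153.215.164.0/23 (153.215.164.0 - 153.215.165.255) does not contain 153.215.167.46
  153.214.160.0/20 (153.214.160.0 - 153.214.175.255) does not contain 153.215.167.46
  153.211.160.0/19 (153.211.160.0 - 153.211.191.255) does not contain 153.215.167.46
  155.215.128.0/17 (155.215.128.0 - 155.215.255.255) does not contain 153.215.167.46
Longest matching prefix is /15 -> next hop BORDER2.

BORDER2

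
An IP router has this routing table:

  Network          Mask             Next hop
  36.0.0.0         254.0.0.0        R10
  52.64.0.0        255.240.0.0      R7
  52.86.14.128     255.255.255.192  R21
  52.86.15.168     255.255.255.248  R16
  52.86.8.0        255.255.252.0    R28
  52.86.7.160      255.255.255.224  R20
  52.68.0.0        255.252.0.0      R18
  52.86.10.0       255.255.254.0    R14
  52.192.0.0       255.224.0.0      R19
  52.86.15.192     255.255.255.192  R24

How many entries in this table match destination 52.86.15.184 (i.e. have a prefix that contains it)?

0

No listed prefix contains 52.86.15.184.
Total matching entries: 0.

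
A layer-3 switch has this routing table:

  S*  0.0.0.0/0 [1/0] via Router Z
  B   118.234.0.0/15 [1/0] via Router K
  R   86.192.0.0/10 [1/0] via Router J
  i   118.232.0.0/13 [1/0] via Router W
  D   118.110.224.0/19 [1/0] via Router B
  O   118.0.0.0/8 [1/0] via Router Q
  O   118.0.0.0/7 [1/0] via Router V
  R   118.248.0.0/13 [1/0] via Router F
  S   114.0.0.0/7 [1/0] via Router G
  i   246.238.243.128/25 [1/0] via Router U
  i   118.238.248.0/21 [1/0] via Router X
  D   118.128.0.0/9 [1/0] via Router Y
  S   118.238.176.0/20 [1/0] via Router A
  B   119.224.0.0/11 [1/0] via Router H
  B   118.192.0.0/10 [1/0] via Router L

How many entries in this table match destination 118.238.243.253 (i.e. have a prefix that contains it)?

6

Prefixes containing 118.238.243.253:
  0.0.0.0/0 (default, matches everything)
  118.0.0.0/7 (118.0.0.0 - 119.255.255.255)
  118.0.0.0/8 (118.0.0.0 - 118.255.255.255)
  118.128.0.0/9 (118.128.0.0 - 118.255.255.255)
  118.192.0.0/10 (118.192.0.0 - 118.255.255.255)
  118.232.0.0/13 (118.232.0.0 - 118.239.255.255)
Total matching entries: 6.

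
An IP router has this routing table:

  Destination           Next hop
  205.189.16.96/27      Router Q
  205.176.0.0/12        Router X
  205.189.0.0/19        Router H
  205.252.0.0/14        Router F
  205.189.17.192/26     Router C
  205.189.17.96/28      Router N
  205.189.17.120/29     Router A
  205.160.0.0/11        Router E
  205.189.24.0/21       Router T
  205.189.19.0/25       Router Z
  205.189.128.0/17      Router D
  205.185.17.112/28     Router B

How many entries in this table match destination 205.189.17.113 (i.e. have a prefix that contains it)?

3

Prefixes containing 205.189.17.113:
  205.160.0.0/11 (205.160.0.0 - 205.191.255.255)
  205.176.0.0/12 (205.176.0.0 - 205.191.255.255)
  205.189.0.0/19 (205.189.0.0 - 205.189.31.255)
Total matching entries: 3.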